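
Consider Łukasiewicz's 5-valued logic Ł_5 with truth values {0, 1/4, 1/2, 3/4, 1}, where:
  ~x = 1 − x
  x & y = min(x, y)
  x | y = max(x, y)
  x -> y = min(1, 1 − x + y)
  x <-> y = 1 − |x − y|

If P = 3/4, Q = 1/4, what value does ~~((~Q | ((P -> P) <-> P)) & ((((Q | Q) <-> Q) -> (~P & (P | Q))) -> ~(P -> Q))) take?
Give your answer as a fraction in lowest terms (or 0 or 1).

3/4

~Q = ~1/4 = 3/4
P -> P = 3/4 -> 3/4 = 1
(P -> P) <-> P = 1 <-> 3/4 = 3/4
~Q | ((P -> P) <-> P) = 3/4 | 3/4 = 3/4
Q | Q = 1/4 | 1/4 = 1/4
(Q | Q) <-> Q = 1/4 <-> 1/4 = 1
~P = ~3/4 = 1/4
P | Q = 3/4 | 1/4 = 3/4
~P & (P | Q) = 1/4 & 3/4 = 1/4
((Q | Q) <-> Q) -> (~P & (P | Q)) = 1 -> 1/4 = 1/4
P -> Q = 3/4 -> 1/4 = 1/2
~(P -> Q) = ~1/2 = 1/2
(((Q | Q) <-> Q) -> (~P & (P | Q))) -> ~(P -> Q) = 1/4 -> 1/2 = 1
(~Q | ((P -> P) <-> P)) & ((((Q | Q) <-> Q) -> (~P & (P | Q))) -> ~(P -> Q)) = 3/4 & 1 = 3/4
~((~Q | ((P -> P) <-> P)) & ((((Q | Q) <-> Q) -> (~P & (P | Q))) -> ~(P -> Q))) = ~3/4 = 1/4
~~((~Q | ((P -> P) <-> P)) & ((((Q | Q) <-> Q) -> (~P & (P | Q))) -> ~(P -> Q))) = ~1/4 = 3/4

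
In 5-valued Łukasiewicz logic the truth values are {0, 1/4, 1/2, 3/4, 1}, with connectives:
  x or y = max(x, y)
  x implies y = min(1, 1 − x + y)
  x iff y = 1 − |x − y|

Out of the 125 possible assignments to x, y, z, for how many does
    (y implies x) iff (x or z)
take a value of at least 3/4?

92

value 1: 51 assignments (counts)
value 3/4: 41 assignments (counts)
value 1/2: 22 assignments
value 1/4: 9 assignments
value 0: 2 assignments
So 92 of the 125 assignments meet the threshold.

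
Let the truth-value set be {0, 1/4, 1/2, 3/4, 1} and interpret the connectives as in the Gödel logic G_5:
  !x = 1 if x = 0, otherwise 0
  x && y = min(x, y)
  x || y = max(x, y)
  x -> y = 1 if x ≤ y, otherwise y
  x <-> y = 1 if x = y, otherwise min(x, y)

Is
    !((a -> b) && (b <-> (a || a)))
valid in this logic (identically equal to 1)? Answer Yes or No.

Counterexample: take a = 0, b = 0.
a -> b = 0 -> 0 = 1
a || a = 0 || 0 = 0
b <-> (a || a) = 0 <-> 0 = 1
(a -> b) && (b <-> (a || a)) = 1 && 1 = 1
!((a -> b) && (b <-> (a || a))) = !1 = 0
This gives 0 ≠ 1.

No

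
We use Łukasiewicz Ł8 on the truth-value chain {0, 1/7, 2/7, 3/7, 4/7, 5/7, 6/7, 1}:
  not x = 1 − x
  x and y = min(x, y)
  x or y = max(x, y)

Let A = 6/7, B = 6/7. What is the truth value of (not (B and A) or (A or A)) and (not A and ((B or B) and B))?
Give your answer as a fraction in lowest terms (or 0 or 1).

1/7

B and A = 6/7 and 6/7 = 6/7
not (B and A) = not 6/7 = 1/7
A or A = 6/7 or 6/7 = 6/7
not (B and A) or (A or A) = 1/7 or 6/7 = 6/7
not A = not 6/7 = 1/7
B or B = 6/7 or 6/7 = 6/7
(B or B) and B = 6/7 and 6/7 = 6/7
not A and ((B or B) and B) = 1/7 and 6/7 = 1/7
(not (B and A) or (A or A)) and (not A and ((B or B) and B)) = 6/7 and 1/7 = 1/7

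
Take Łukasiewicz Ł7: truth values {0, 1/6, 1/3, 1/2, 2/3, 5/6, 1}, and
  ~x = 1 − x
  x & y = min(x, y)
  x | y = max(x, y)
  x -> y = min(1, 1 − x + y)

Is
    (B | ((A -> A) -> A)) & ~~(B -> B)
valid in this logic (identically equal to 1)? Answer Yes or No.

Counterexample: take A = 0, B = 0.
A -> A = 0 -> 0 = 1
(A -> A) -> A = 1 -> 0 = 0
B | ((A -> A) -> A) = 0 | 0 = 0
B -> B = 0 -> 0 = 1
~(B -> B) = ~1 = 0
~~(B -> B) = ~0 = 1
(B | ((A -> A) -> A)) & ~~(B -> B) = 0 & 1 = 0
This gives 0 ≠ 1.

No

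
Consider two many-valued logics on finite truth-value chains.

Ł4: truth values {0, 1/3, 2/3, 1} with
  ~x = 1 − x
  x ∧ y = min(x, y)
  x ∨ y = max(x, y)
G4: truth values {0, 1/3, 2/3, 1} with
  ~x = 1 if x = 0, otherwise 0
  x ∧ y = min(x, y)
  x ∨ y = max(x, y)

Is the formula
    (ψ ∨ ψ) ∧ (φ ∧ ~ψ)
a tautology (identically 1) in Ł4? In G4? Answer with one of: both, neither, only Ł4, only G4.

In Ł4: at φ = 0, ψ = 0 the value is 0 — not a tautology.
In G4: at φ = 0, ψ = 0 the value is 0 — not a tautology.

neither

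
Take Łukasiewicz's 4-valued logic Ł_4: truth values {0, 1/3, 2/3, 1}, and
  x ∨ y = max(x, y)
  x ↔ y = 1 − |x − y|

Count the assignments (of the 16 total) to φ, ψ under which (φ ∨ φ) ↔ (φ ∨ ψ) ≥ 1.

10

φ = 0, ψ = 0 ↦ 1  ≥
φ = 0, ψ = 1/3 ↦ 2/3  <
φ = 0, ψ = 2/3 ↦ 1/3  <
φ = 0, ψ = 1 ↦ 0  <
φ = 1/3, ψ = 0 ↦ 1  ≥
φ = 1/3, ψ = 1/3 ↦ 1  ≥
φ = 1/3, ψ = 2/3 ↦ 2/3  <
φ = 1/3, ψ = 1 ↦ 1/3  <
φ = 2/3, ψ = 0 ↦ 1  ≥
φ = 2/3, ψ = 1/3 ↦ 1  ≥
φ = 2/3, ψ = 2/3 ↦ 1  ≥
φ = 2/3, ψ = 1 ↦ 2/3  <
φ = 1, ψ = 0 ↦ 1  ≥
φ = 1, ψ = 1/3 ↦ 1  ≥
φ = 1, ψ = 2/3 ↦ 1  ≥
φ = 1, ψ = 1 ↦ 1  ≥
So 10 of the 16 assignments meet the threshold.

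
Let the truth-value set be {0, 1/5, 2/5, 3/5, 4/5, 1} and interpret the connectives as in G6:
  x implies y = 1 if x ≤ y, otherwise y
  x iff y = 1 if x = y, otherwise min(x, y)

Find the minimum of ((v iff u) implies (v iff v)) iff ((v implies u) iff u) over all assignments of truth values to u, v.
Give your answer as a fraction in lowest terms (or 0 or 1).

0

Take u = 0, v = 0:
v iff u = 0 iff 0 = 1
v iff v = 0 iff 0 = 1
(v iff u) implies (v iff v) = 1 implies 1 = 1
v implies u = 0 implies 0 = 1
(v implies u) iff u = 1 iff 0 = 0
((v iff u) implies (v iff v)) iff ((v implies u) iff u) = 1 iff 0 = 0
No assignment yields a value below 0, so this is the minimum.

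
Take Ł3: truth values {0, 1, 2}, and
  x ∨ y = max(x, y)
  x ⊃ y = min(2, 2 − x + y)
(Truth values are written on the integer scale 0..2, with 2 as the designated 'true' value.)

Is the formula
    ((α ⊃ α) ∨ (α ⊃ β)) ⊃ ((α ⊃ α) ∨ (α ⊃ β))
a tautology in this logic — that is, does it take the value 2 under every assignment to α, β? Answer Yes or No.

α = 0, β = 0 ↦ 2
α = 0, β = 1 ↦ 2
α = 0, β = 2 ↦ 2
α = 1, β = 0 ↦ 2
α = 1, β = 1 ↦ 2
α = 1, β = 2 ↦ 2
α = 2, β = 0 ↦ 2
α = 2, β = 1 ↦ 2
α = 2, β = 2 ↦ 2
Every assignment gives a value ≥ 2.

Yes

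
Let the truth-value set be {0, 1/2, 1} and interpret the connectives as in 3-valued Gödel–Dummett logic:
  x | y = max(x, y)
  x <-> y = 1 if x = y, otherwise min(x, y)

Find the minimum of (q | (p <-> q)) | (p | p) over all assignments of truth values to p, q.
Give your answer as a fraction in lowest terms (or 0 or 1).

1/2

Take p = 0, q = 1/2:
p <-> q = 0 <-> 1/2 = 0
q | (p <-> q) = 1/2 | 0 = 1/2
p | p = 0 | 0 = 0
(q | (p <-> q)) | (p | p) = 1/2 | 0 = 1/2
No assignment yields a value below 1/2, so this is the minimum.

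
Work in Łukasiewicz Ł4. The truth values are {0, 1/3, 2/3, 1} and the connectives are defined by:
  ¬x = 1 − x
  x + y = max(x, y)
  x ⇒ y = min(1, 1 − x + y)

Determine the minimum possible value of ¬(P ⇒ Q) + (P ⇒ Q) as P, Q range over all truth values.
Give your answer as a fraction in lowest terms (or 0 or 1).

2/3

Take P = 1/3, Q = 0:
P ⇒ Q = 1/3 ⇒ 0 = 2/3
¬(P ⇒ Q) = ¬2/3 = 1/3
P ⇒ Q = 1/3 ⇒ 0 = 2/3
¬(P ⇒ Q) + (P ⇒ Q) = 1/3 + 2/3 = 2/3
No assignment yields a value below 2/3, so this is the minimum.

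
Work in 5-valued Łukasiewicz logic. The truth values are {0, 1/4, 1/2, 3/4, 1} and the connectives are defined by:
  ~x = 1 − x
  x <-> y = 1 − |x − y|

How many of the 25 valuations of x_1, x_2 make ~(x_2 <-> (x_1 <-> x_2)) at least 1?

value 1: 2 assignments (counts)
value 3/4: 3 assignments
value 1/2: 6 assignments
value 1/4: 7 assignments
value 0: 7 assignments
So 2 of the 25 assignments meet the threshold.

2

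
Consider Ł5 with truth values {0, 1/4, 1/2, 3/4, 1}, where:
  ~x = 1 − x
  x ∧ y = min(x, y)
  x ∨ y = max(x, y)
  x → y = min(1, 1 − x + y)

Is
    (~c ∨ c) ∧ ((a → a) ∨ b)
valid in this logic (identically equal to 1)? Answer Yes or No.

No

Counterexample: take a = 0, b = 0, c = 1/4.
~c = ~1/4 = 3/4
~c ∨ c = 3/4 ∨ 1/4 = 3/4
a → a = 0 → 0 = 1
(a → a) ∨ b = 1 ∨ 0 = 1
(~c ∨ c) ∧ ((a → a) ∨ b) = 3/4 ∧ 1 = 3/4
This gives 3/4 ≠ 1.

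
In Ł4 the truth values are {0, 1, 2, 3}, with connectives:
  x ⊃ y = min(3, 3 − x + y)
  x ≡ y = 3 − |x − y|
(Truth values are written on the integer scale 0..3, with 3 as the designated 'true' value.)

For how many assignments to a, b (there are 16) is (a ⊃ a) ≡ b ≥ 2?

8

a = 0, b = 0 ↦ 0  <
a = 0, b = 1 ↦ 1  <
a = 0, b = 2 ↦ 2  ≥
a = 0, b = 3 ↦ 3  ≥
a = 1, b = 0 ↦ 0  <
a = 1, b = 1 ↦ 1  <
a = 1, b = 2 ↦ 2  ≥
a = 1, b = 3 ↦ 3  ≥
a = 2, b = 0 ↦ 0  <
a = 2, b = 1 ↦ 1  <
a = 2, b = 2 ↦ 2  ≥
a = 2, b = 3 ↦ 3  ≥
a = 3, b = 0 ↦ 0  <
a = 3, b = 1 ↦ 1  <
a = 3, b = 2 ↦ 2  ≥
a = 3, b = 3 ↦ 3  ≥
So 8 of the 16 assignments meet the threshold.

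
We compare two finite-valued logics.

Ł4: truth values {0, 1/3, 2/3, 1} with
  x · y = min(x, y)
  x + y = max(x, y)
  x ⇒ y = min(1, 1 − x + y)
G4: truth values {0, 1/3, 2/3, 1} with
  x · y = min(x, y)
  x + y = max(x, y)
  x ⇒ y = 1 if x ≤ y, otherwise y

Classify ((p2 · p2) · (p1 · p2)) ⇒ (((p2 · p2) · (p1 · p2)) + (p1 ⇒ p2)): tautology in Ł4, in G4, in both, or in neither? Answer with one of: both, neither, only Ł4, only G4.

both

In Ł4: every assignment gives 1 — tautology.
In G4: every assignment gives 1 — tautology.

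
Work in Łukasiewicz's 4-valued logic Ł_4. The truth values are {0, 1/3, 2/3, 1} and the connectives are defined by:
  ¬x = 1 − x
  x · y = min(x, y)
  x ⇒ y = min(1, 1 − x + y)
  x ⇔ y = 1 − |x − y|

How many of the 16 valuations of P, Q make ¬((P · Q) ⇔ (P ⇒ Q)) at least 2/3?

8

P = 0, Q = 0 ↦ 1  ≥
P = 0, Q = 1/3 ↦ 1  ≥
P = 0, Q = 2/3 ↦ 1  ≥
P = 0, Q = 1 ↦ 1  ≥
P = 1/3, Q = 0 ↦ 2/3  ≥
P = 1/3, Q = 1/3 ↦ 2/3  ≥
P = 1/3, Q = 2/3 ↦ 2/3  ≥
P = 1/3, Q = 1 ↦ 2/3  ≥
P = 2/3, Q = 0 ↦ 1/3  <
P = 2/3, Q = 1/3 ↦ 1/3  <
P = 2/3, Q = 2/3 ↦ 1/3  <
P = 2/3, Q = 1 ↦ 1/3  <
P = 1, Q = 0 ↦ 0  <
P = 1, Q = 1/3 ↦ 0  <
P = 1, Q = 2/3 ↦ 0  <
P = 1, Q = 1 ↦ 0  <
So 8 of the 16 assignments meet the threshold.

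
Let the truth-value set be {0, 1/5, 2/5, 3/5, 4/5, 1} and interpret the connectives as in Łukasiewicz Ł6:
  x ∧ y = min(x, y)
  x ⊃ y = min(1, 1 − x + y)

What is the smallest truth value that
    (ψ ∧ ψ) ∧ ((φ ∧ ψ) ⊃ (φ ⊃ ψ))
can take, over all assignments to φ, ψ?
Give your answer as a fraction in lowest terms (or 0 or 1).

Take φ = 0, ψ = 0:
ψ ∧ ψ = 0 ∧ 0 = 0
φ ∧ ψ = 0 ∧ 0 = 0
φ ⊃ ψ = 0 ⊃ 0 = 1
(φ ∧ ψ) ⊃ (φ ⊃ ψ) = 0 ⊃ 1 = 1
(ψ ∧ ψ) ∧ ((φ ∧ ψ) ⊃ (φ ⊃ ψ)) = 0 ∧ 1 = 0
No assignment yields a value below 0, so this is the minimum.

0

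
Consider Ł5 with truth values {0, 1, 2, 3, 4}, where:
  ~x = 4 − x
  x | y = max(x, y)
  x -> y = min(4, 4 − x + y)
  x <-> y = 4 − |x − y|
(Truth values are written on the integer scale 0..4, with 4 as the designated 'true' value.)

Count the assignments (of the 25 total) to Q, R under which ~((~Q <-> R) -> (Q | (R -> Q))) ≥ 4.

1

value 4: 1 assignment (counts)
value 2: 3 assignments
value 0: 21 assignments
So 1 of the 25 assignments meets the threshold.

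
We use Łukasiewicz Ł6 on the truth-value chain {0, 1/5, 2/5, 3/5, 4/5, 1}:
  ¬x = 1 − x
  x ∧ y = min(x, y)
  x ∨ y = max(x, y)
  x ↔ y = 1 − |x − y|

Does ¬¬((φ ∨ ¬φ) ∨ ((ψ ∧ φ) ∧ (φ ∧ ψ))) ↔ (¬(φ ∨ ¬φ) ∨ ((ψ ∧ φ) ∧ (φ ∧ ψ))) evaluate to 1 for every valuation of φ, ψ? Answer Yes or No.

No

Counterexample: take φ = 0, ψ = 0.
¬φ = ¬0 = 1
φ ∨ ¬φ = 0 ∨ 1 = 1
ψ ∧ φ = 0 ∧ 0 = 0
φ ∧ ψ = 0 ∧ 0 = 0
(ψ ∧ φ) ∧ (φ ∧ ψ) = 0 ∧ 0 = 0
(φ ∨ ¬φ) ∨ ((ψ ∧ φ) ∧ (φ ∧ ψ)) = 1 ∨ 0 = 1
¬((φ ∨ ¬φ) ∨ ((ψ ∧ φ) ∧ (φ ∧ ψ))) = ¬1 = 0
¬¬((φ ∨ ¬φ) ∨ ((ψ ∧ φ) ∧ (φ ∧ ψ))) = ¬0 = 1
¬φ = ¬0 = 1
φ ∨ ¬φ = 0 ∨ 1 = 1
¬(φ ∨ ¬φ) = ¬1 = 0
ψ ∧ φ = 0 ∧ 0 = 0
φ ∧ ψ = 0 ∧ 0 = 0
(ψ ∧ φ) ∧ (φ ∧ ψ) = 0 ∧ 0 = 0
¬(φ ∨ ¬φ) ∨ ((ψ ∧ φ) ∧ (φ ∧ ψ)) = 0 ∨ 0 = 0
¬¬((φ ∨ ¬φ) ∨ ((ψ ∧ φ) ∧ (φ ∧ ψ))) ↔ (¬(φ ∨ ¬φ) ∨ ((ψ ∧ φ) ∧ (φ ∧ ψ))) = 1 ↔ 0 = 0
This gives 0 ≠ 1.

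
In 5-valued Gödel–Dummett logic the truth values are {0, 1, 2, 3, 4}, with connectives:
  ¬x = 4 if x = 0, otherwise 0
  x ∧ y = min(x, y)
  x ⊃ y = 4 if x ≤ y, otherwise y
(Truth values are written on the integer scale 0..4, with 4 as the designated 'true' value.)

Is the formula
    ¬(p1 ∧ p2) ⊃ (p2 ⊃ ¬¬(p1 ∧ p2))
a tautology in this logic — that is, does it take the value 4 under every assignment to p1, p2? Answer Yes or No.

Counterexample: take p1 = 0, p2 = 1.
p1 ∧ p2 = 0 ∧ 1 = 0
¬(p1 ∧ p2) = ¬0 = 4
p1 ∧ p2 = 0 ∧ 1 = 0
¬(p1 ∧ p2) = ¬0 = 4
¬¬(p1 ∧ p2) = ¬4 = 0
p2 ⊃ ¬¬(p1 ∧ p2) = 1 ⊃ 0 = 0
¬(p1 ∧ p2) ⊃ (p2 ⊃ ¬¬(p1 ∧ p2)) = 4 ⊃ 0 = 0
This gives 0 ≠ 4.

No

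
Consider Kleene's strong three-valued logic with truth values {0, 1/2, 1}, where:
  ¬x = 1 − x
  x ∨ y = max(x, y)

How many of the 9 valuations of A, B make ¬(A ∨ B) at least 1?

1

A = 0, B = 0 ↦ 1  ≥
A = 0, B = 1/2 ↦ 1/2  <
A = 0, B = 1 ↦ 0  <
A = 1/2, B = 0 ↦ 1/2  <
A = 1/2, B = 1/2 ↦ 1/2  <
A = 1/2, B = 1 ↦ 0  <
A = 1, B = 0 ↦ 0  <
A = 1, B = 1/2 ↦ 0  <
A = 1, B = 1 ↦ 0  <
So 1 of the 9 assignments meets the threshold.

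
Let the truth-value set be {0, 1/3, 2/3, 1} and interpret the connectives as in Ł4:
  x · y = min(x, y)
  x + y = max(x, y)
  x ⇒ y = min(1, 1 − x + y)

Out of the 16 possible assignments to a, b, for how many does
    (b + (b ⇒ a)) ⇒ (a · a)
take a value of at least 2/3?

9

a = 0, b = 0 ↦ 0  <
a = 0, b = 1/3 ↦ 1/3  <
a = 0, b = 2/3 ↦ 1/3  <
a = 0, b = 1 ↦ 0  <
a = 1/3, b = 0 ↦ 1/3  <
a = 1/3, b = 1/3 ↦ 1/3  <
a = 1/3, b = 2/3 ↦ 2/3  ≥
a = 1/3, b = 1 ↦ 1/3  <
a = 2/3, b = 0 ↦ 2/3  ≥
a = 2/3, b = 1/3 ↦ 2/3  ≥
a = 2/3, b = 2/3 ↦ 2/3  ≥
a = 2/3, b = 1 ↦ 2/3  ≥
a = 1, b = 0 ↦ 1  ≥
a = 1, b = 1/3 ↦ 1  ≥
a = 1, b = 2/3 ↦ 1  ≥
a = 1, b = 1 ↦ 1  ≥
So 9 of the 16 assignments meet the threshold.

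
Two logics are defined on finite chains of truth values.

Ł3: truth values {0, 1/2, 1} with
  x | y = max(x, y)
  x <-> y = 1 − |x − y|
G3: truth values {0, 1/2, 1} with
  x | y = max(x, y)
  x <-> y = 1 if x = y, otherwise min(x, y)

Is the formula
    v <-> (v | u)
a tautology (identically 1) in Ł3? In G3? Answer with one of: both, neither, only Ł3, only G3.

In Ł3: at u = 1/2, v = 0 the value is 1/2 — not a tautology.
In G3: at u = 1/2, v = 0 the value is 0 — not a tautology.

neither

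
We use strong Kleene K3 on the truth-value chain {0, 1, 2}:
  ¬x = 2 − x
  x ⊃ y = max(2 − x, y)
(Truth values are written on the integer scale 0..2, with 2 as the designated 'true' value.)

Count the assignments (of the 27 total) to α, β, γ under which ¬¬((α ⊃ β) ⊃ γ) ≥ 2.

value 2: 11 assignments (counts)
value 1: 11 assignments
value 0: 5 assignments
So 11 of the 27 assignments meet the threshold.

11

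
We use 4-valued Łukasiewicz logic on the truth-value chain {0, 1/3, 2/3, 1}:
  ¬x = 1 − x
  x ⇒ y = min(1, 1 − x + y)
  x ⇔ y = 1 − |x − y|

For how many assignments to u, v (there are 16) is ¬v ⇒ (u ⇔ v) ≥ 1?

12

u = 0, v = 0 ↦ 1  ≥
u = 0, v = 1/3 ↦ 1  ≥
u = 0, v = 2/3 ↦ 1  ≥
u = 0, v = 1 ↦ 1  ≥
u = 1/3, v = 0 ↦ 2/3  <
u = 1/3, v = 1/3 ↦ 1  ≥
u = 1/3, v = 2/3 ↦ 1  ≥
u = 1/3, v = 1 ↦ 1  ≥
u = 2/3, v = 0 ↦ 1/3  <
u = 2/3, v = 1/3 ↦ 1  ≥
u = 2/3, v = 2/3 ↦ 1  ≥
u = 2/3, v = 1 ↦ 1  ≥
u = 1, v = 0 ↦ 0  <
u = 1, v = 1/3 ↦ 2/3  <
u = 1, v = 2/3 ↦ 1  ≥
u = 1, v = 1 ↦ 1  ≥
So 12 of the 16 assignments meet the threshold.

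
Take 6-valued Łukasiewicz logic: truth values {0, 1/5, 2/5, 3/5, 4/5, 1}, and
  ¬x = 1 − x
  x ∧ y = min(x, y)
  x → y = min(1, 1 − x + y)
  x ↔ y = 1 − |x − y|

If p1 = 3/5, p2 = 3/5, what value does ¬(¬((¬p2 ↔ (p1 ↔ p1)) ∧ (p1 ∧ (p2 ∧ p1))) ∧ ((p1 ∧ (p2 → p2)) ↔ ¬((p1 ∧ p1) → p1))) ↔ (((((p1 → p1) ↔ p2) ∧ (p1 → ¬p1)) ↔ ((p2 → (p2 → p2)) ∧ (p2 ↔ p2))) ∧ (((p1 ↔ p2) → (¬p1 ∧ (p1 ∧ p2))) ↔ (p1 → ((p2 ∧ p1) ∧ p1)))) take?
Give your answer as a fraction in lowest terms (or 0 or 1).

4/5

¬p2 = ¬3/5 = 2/5
p1 ↔ p1 = 3/5 ↔ 3/5 = 1
¬p2 ↔ (p1 ↔ p1) = 2/5 ↔ 1 = 2/5
p2 ∧ p1 = 3/5 ∧ 3/5 = 3/5
p1 ∧ (p2 ∧ p1) = 3/5 ∧ 3/5 = 3/5
(¬p2 ↔ (p1 ↔ p1)) ∧ (p1 ∧ (p2 ∧ p1)) = 2/5 ∧ 3/5 = 2/5
¬((¬p2 ↔ (p1 ↔ p1)) ∧ (p1 ∧ (p2 ∧ p1))) = ¬2/5 = 3/5
p2 → p2 = 3/5 → 3/5 = 1
p1 ∧ (p2 → p2) = 3/5 ∧ 1 = 3/5
p1 ∧ p1 = 3/5 ∧ 3/5 = 3/5
(p1 ∧ p1) → p1 = 3/5 → 3/5 = 1
¬((p1 ∧ p1) → p1) = ¬1 = 0
(p1 ∧ (p2 → p2)) ↔ ¬((p1 ∧ p1) → p1) = 3/5 ↔ 0 = 2/5
¬((¬p2 ↔ (p1 ↔ p1)) ∧ (p1 ∧ (p2 ∧ p1))) ∧ ((p1 ∧ (p2 → p2)) ↔ ¬((p1 ∧ p1) → p1)) = 3/5 ∧ 2/5 = 2/5
¬(¬((¬p2 ↔ (p1 ↔ p1)) ∧ (p1 ∧ (p2 ∧ p1))) ∧ ((p1 ∧ (p2 → p2)) ↔ ¬((p1 ∧ p1) → p1))) = ¬2/5 = 3/5
p1 → p1 = 3/5 → 3/5 = 1
(p1 → p1) ↔ p2 = 1 ↔ 3/5 = 3/5
¬p1 = ¬3/5 = 2/5
p1 → ¬p1 = 3/5 → 2/5 = 4/5
((p1 → p1) ↔ p2) ∧ (p1 → ¬p1) = 3/5 ∧ 4/5 = 3/5
p2 → p2 = 3/5 → 3/5 = 1
p2 → (p2 → p2) = 3/5 → 1 = 1
p2 ↔ p2 = 3/5 ↔ 3/5 = 1
(p2 → (p2 → p2)) ∧ (p2 ↔ p2) = 1 ∧ 1 = 1
(((p1 → p1) ↔ p2) ∧ (p1 → ¬p1)) ↔ ((p2 → (p2 → p2)) ∧ (p2 ↔ p2)) = 3/5 ↔ 1 = 3/5
p1 ↔ p2 = 3/5 ↔ 3/5 = 1
¬p1 = ¬3/5 = 2/5
p1 ∧ p2 = 3/5 ∧ 3/5 = 3/5
¬p1 ∧ (p1 ∧ p2) = 2/5 ∧ 3/5 = 2/5
(p1 ↔ p2) → (¬p1 ∧ (p1 ∧ p2)) = 1 → 2/5 = 2/5
p2 ∧ p1 = 3/5 ∧ 3/5 = 3/5
(p2 ∧ p1) ∧ p1 = 3/5 ∧ 3/5 = 3/5
p1 → ((p2 ∧ p1) ∧ p1) = 3/5 → 3/5 = 1
((p1 ↔ p2) → (¬p1 ∧ (p1 ∧ p2))) ↔ (p1 → ((p2 ∧ p1) ∧ p1)) = 2/5 ↔ 1 = 2/5
((((p1 → p1) ↔ p2) ∧ (p1 → ¬p1)) ↔ ((p2 → (p2 → p2)) ∧ (p2 ↔ p2))) ∧ (((p1 ↔ p2) → (¬p1 ∧ (p1 ∧ p2))) ↔ (p1 → ((p2 ∧ p1) ∧ p1))) = 3/5 ∧ 2/5 = 2/5
¬(¬((¬p2 ↔ (p1 ↔ p1)) ∧ (p1 ∧ (p2 ∧ p1))) ∧ ((p1 ∧ (p2 → p2)) ↔ ¬((p1 ∧ p1) → p1))) ↔ (((((p1 → p1) ↔ p2) ∧ (p1 → ¬p1)) ↔ ((p2 → (p2 → p2)) ∧ (p2 ↔ p2))) ∧ (((p1 ↔ p2) → (¬p1 ∧ (p1 ∧ p2))) ↔ (p1 → ((p2 ∧ p1) ∧ p1)))) = 3/5 ↔ 2/5 = 4/5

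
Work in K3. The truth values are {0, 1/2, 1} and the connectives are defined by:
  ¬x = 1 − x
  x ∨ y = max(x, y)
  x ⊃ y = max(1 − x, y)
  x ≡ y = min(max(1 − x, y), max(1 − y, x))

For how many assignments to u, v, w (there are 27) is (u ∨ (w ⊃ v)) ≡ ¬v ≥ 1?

value 1: 5 assignments (counts)
value 1/2: 12 assignments
value 0: 10 assignments
So 5 of the 27 assignments meet the threshold.

5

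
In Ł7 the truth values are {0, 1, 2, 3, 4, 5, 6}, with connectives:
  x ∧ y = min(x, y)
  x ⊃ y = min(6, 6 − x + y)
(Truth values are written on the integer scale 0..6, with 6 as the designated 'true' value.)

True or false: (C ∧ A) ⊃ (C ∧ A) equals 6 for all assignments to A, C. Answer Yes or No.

At A = 1, C = 6, for instance:
C ∧ A = 6 ∧ 1 = 1
(C ∧ A) ⊃ (C ∧ A) = 1 ⊃ 1 = 6
and checking the remaining 48 assignments likewise gives ≥ 6 in every case.

Yes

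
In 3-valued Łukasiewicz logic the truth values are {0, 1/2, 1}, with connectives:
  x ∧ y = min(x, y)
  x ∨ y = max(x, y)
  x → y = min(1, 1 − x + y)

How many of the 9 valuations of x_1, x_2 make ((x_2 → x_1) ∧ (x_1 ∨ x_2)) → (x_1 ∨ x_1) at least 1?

8

x_1 = 0, x_2 = 0 ↦ 1  ≥
x_1 = 0, x_2 = 1/2 ↦ 1/2  <
x_1 = 0, x_2 = 1 ↦ 1  ≥
x_1 = 1/2, x_2 = 0 ↦ 1  ≥
x_1 = 1/2, x_2 = 1/2 ↦ 1  ≥
x_1 = 1/2, x_2 = 1 ↦ 1  ≥
x_1 = 1, x_2 = 0 ↦ 1  ≥
x_1 = 1, x_2 = 1/2 ↦ 1  ≥
x_1 = 1, x_2 = 1 ↦ 1  ≥
So 8 of the 9 assignments meet the threshold.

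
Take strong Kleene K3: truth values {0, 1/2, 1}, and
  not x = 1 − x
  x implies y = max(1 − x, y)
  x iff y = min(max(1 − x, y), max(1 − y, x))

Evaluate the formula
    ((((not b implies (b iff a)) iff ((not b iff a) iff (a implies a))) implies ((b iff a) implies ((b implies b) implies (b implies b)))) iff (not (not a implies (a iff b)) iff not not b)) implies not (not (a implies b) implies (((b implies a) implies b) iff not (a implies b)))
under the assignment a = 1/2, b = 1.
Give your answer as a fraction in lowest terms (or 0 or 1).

1/2

not b = not 1 = 0
b iff a = 1 iff 1/2 = 1/2
not b implies (b iff a) = 0 implies 1/2 = 1
not b = not 1 = 0
not b iff a = 0 iff 1/2 = 1/2
a implies a = 1/2 implies 1/2 = 1/2
(not b iff a) iff (a implies a) = 1/2 iff 1/2 = 1/2
(not b implies (b iff a)) iff ((not b iff a) iff (a implies a)) = 1 iff 1/2 = 1/2
b iff a = 1 iff 1/2 = 1/2
b implies b = 1 implies 1 = 1
b implies b = 1 implies 1 = 1
(b implies b) implies (b implies b) = 1 implies 1 = 1
(b iff a) implies ((b implies b) implies (b implies b)) = 1/2 implies 1 = 1
((not b implies (b iff a)) iff ((not b iff a) iff (a implies a))) implies ((b iff a) implies ((b implies b) implies (b implies b))) = 1/2 implies 1 = 1
not a = not 1/2 = 1/2
a iff b = 1/2 iff 1 = 1/2
not a implies (a iff b) = 1/2 implies 1/2 = 1/2
not (not a implies (a iff b)) = not 1/2 = 1/2
not b = not 1 = 0
not not b = not 0 = 1
not (not a implies (a iff b)) iff not not b = 1/2 iff 1 = 1/2
(((not b implies (b iff a)) iff ((not b iff a) iff (a implies a))) implies ((b iff a) implies ((b implies b) implies (b implies b)))) iff (not (not a implies (a iff b)) iff not not b) = 1 iff 1/2 = 1/2
a implies b = 1/2 implies 1 = 1
not (a implies b) = not 1 = 0
b implies a = 1 implies 1/2 = 1/2
(b implies a) implies b = 1/2 implies 1 = 1
a implies b = 1/2 implies 1 = 1
not (a implies b) = not 1 = 0
((b implies a) implies b) iff not (a implies b) = 1 iff 0 = 0
not (a implies b) implies (((b implies a) implies b) iff not (a implies b)) = 0 implies 0 = 1
not (not (a implies b) implies (((b implies a) implies b) iff not (a implies b))) = not 1 = 0
((((not b implies (b iff a)) iff ((not b iff a) iff (a implies a))) implies ((b iff a) implies ((b implies b) implies (b implies b)))) iff (not (not a implies (a iff b)) iff not not b)) implies not (not (a implies b) implies (((b implies a) implies b) iff not (a implies b))) = 1/2 implies 0 = 1/2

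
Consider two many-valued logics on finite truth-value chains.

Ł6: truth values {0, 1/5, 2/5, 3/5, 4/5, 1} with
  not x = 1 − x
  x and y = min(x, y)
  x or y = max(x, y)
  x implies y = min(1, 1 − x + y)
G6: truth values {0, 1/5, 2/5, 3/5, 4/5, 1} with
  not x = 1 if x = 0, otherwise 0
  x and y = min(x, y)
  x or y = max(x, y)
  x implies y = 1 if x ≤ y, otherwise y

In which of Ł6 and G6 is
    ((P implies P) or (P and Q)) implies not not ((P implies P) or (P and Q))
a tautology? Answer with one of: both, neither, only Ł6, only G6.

In Ł6: every assignment gives 1 — tautology.
In G6: every assignment gives 1 — tautology.

both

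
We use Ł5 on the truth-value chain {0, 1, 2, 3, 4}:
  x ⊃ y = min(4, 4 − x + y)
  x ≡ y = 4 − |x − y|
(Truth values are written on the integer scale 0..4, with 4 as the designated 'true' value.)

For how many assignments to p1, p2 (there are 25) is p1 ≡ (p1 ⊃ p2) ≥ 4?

3

value 4: 3 assignments (counts)
value 3: 5 assignments
value 2: 6 assignments
value 1: 5 assignments
value 0: 6 assignments
So 3 of the 25 assignments meet the threshold.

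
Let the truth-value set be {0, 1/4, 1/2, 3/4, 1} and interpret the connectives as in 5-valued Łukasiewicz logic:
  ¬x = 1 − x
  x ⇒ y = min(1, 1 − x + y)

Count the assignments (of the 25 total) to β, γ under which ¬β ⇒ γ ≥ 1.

15

value 1: 15 assignments (counts)
value 3/4: 4 assignments
value 1/2: 3 assignments
value 1/4: 2 assignments
value 0: 1 assignment
So 15 of the 25 assignments meet the threshold.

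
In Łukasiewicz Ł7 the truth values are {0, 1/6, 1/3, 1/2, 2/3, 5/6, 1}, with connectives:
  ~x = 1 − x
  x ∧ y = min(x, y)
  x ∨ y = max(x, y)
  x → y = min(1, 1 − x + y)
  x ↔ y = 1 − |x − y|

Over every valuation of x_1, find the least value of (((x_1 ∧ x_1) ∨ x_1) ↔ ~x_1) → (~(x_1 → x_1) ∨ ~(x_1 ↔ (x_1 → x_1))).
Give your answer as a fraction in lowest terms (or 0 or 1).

Take x_1 = 1/2:
x_1 ∧ x_1 = 1/2 ∧ 1/2 = 1/2
(x_1 ∧ x_1) ∨ x_1 = 1/2 ∨ 1/2 = 1/2
~x_1 = ~1/2 = 1/2
((x_1 ∧ x_1) ∨ x_1) ↔ ~x_1 = 1/2 ↔ 1/2 = 1
x_1 → x_1 = 1/2 → 1/2 = 1
~(x_1 → x_1) = ~1 = 0
x_1 → x_1 = 1/2 → 1/2 = 1
x_1 ↔ (x_1 → x_1) = 1/2 ↔ 1 = 1/2
~(x_1 ↔ (x_1 → x_1)) = ~1/2 = 1/2
~(x_1 → x_1) ∨ ~(x_1 ↔ (x_1 → x_1)) = 0 ∨ 1/2 = 1/2
(((x_1 ∧ x_1) ∨ x_1) ↔ ~x_1) → (~(x_1 → x_1) ∨ ~(x_1 ↔ (x_1 → x_1))) = 1 → 1/2 = 1/2
No assignment yields a value below 1/2, so this is the minimum.

1/2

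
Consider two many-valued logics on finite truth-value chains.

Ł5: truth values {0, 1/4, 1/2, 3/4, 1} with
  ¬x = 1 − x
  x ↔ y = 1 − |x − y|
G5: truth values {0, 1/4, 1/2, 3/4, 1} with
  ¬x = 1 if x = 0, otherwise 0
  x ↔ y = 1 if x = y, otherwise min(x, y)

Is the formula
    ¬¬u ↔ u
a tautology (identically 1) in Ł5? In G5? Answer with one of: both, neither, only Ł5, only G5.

only Ł5

In Ł5: every assignment gives 1 — tautology.
In G5: at u = 1/4 the value is 1/4 — not a tautology.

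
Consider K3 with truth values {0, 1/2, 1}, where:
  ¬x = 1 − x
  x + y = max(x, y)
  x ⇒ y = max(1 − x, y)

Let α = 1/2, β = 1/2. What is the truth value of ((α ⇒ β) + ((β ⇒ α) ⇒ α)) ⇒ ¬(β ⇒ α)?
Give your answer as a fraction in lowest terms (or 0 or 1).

1/2

α ⇒ β = 1/2 ⇒ 1/2 = 1/2
β ⇒ α = 1/2 ⇒ 1/2 = 1/2
(β ⇒ α) ⇒ α = 1/2 ⇒ 1/2 = 1/2
(α ⇒ β) + ((β ⇒ α) ⇒ α) = 1/2 + 1/2 = 1/2
β ⇒ α = 1/2 ⇒ 1/2 = 1/2
¬(β ⇒ α) = ¬1/2 = 1/2
((α ⇒ β) + ((β ⇒ α) ⇒ α)) ⇒ ¬(β ⇒ α) = 1/2 ⇒ 1/2 = 1/2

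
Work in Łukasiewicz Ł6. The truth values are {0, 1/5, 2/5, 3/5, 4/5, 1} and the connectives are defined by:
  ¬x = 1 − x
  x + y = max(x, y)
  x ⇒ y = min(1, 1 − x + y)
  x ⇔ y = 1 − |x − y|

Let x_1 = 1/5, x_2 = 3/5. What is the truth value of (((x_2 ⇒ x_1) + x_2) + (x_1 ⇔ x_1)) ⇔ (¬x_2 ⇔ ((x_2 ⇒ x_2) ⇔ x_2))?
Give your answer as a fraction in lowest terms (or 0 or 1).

4/5

x_2 ⇒ x_1 = 3/5 ⇒ 1/5 = 3/5
(x_2 ⇒ x_1) + x_2 = 3/5 + 3/5 = 3/5
x_1 ⇔ x_1 = 1/5 ⇔ 1/5 = 1
((x_2 ⇒ x_1) + x_2) + (x_1 ⇔ x_1) = 3/5 + 1 = 1
¬x_2 = ¬3/5 = 2/5
x_2 ⇒ x_2 = 3/5 ⇒ 3/5 = 1
(x_2 ⇒ x_2) ⇔ x_2 = 1 ⇔ 3/5 = 3/5
¬x_2 ⇔ ((x_2 ⇒ x_2) ⇔ x_2) = 2/5 ⇔ 3/5 = 4/5
(((x_2 ⇒ x_1) + x_2) + (x_1 ⇔ x_1)) ⇔ (¬x_2 ⇔ ((x_2 ⇒ x_2) ⇔ x_2)) = 1 ⇔ 4/5 = 4/5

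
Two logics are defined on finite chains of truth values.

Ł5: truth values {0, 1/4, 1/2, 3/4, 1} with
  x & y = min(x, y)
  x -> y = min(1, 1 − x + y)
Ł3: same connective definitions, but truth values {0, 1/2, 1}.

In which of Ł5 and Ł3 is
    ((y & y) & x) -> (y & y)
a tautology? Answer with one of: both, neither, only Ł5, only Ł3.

In Ł5: every assignment gives 1 — tautology.
In Ł3: every assignment gives 1 — tautology.

both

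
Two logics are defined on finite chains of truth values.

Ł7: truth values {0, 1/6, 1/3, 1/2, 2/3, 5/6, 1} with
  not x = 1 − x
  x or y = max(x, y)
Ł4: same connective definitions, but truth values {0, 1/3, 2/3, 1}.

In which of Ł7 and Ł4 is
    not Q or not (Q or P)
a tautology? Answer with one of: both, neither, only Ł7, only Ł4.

In Ł7: at P = 0, Q = 1/6 the value is 5/6 — not a tautology.
In Ł4: at P = 0, Q = 1/3 the value is 2/3 — not a tautology.

neither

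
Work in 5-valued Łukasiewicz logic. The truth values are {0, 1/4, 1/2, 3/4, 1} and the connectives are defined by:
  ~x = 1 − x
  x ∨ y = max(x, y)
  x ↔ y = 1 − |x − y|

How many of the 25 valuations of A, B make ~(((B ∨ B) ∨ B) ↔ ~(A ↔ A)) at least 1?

value 1: 5 assignments (counts)
value 3/4: 5 assignments
value 1/2: 5 assignments
value 1/4: 5 assignments
value 0: 5 assignments
So 5 of the 25 assignments meet the threshold.

5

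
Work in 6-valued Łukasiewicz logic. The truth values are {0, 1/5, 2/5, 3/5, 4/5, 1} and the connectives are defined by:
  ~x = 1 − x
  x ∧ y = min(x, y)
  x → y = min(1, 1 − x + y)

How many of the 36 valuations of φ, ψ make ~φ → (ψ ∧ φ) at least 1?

value 1: 15 assignments (counts)
value 4/5: 6 assignments
value 3/5: 2 assignments
value 2/5: 6 assignments
value 1/5: 1 assignment
value 0: 6 assignments
So 15 of the 36 assignments meet the threshold.

15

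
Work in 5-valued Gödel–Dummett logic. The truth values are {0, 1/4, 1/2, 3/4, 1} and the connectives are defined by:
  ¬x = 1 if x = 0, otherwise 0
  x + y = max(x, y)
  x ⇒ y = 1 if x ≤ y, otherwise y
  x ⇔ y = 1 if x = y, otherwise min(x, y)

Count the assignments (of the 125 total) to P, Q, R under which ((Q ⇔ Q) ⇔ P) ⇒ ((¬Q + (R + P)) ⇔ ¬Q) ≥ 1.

45

value 1: 45 assignments (counts)
value 0: 80 assignments
So 45 of the 125 assignments meet the threshold.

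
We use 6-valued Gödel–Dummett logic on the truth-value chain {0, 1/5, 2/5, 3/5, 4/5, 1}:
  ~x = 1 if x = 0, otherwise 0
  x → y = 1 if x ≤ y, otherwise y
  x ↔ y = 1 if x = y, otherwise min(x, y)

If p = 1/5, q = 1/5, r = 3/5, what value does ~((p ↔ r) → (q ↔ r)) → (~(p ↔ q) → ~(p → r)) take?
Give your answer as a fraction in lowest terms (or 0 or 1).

1

p ↔ r = 1/5 ↔ 3/5 = 1/5
q ↔ r = 1/5 ↔ 3/5 = 1/5
(p ↔ r) → (q ↔ r) = 1/5 → 1/5 = 1
~((p ↔ r) → (q ↔ r)) = ~1 = 0
p ↔ q = 1/5 ↔ 1/5 = 1
~(p ↔ q) = ~1 = 0
p → r = 1/5 → 3/5 = 1
~(p → r) = ~1 = 0
~(p ↔ q) → ~(p → r) = 0 → 0 = 1
~((p ↔ r) → (q ↔ r)) → (~(p ↔ q) → ~(p → r)) = 0 → 1 = 1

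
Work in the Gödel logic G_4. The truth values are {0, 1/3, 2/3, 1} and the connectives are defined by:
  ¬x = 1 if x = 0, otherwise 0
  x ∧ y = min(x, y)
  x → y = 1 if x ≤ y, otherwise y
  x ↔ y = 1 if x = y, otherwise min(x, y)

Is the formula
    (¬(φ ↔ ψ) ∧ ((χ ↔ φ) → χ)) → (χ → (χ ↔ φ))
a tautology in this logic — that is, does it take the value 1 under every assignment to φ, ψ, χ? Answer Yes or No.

Counterexample: take φ = 0, ψ = 1/3, χ = 1/3.
φ ↔ ψ = 0 ↔ 1/3 = 0
¬(φ ↔ ψ) = ¬0 = 1
χ ↔ φ = 1/3 ↔ 0 = 0
(χ ↔ φ) → χ = 0 → 1/3 = 1
¬(φ ↔ ψ) ∧ ((χ ↔ φ) → χ) = 1 ∧ 1 = 1
χ ↔ φ = 1/3 ↔ 0 = 0
χ → (χ ↔ φ) = 1/3 → 0 = 0
(¬(φ ↔ ψ) ∧ ((χ ↔ φ) → χ)) → (χ → (χ ↔ φ)) = 1 → 0 = 0
This gives 0 ≠ 1.

No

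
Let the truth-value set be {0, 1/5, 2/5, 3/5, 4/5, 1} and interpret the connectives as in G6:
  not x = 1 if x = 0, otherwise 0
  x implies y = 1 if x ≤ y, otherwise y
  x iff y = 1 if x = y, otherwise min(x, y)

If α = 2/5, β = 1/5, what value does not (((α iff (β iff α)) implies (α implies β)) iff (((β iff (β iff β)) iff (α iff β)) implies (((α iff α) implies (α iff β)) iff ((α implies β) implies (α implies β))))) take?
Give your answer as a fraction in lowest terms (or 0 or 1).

β iff α = 1/5 iff 2/5 = 1/5
α iff (β iff α) = 2/5 iff 1/5 = 1/5
α implies β = 2/5 implies 1/5 = 1/5
(α iff (β iff α)) implies (α implies β) = 1/5 implies 1/5 = 1
β iff β = 1/5 iff 1/5 = 1
β iff (β iff β) = 1/5 iff 1 = 1/5
α iff β = 2/5 iff 1/5 = 1/5
(β iff (β iff β)) iff (α iff β) = 1/5 iff 1/5 = 1
α iff α = 2/5 iff 2/5 = 1
α iff β = 2/5 iff 1/5 = 1/5
(α iff α) implies (α iff β) = 1 implies 1/5 = 1/5
α implies β = 2/5 implies 1/5 = 1/5
α implies β = 2/5 implies 1/5 = 1/5
(α implies β) implies (α implies β) = 1/5 implies 1/5 = 1
((α iff α) implies (α iff β)) iff ((α implies β) implies (α implies β)) = 1/5 iff 1 = 1/5
((β iff (β iff β)) iff (α iff β)) implies (((α iff α) implies (α iff β)) iff ((α implies β) implies (α implies β))) = 1 implies 1/5 = 1/5
((α iff (β iff α)) implies (α implies β)) iff (((β iff (β iff β)) iff (α iff β)) implies (((α iff α) implies (α iff β)) iff ((α implies β) implies (α implies β)))) = 1 iff 1/5 = 1/5
not (((α iff (β iff α)) implies (α implies β)) iff (((β iff (β iff β)) iff (α iff β)) implies (((α iff α) implies (α iff β)) iff ((α implies β) implies (α implies β))))) = not 1/5 = 0

0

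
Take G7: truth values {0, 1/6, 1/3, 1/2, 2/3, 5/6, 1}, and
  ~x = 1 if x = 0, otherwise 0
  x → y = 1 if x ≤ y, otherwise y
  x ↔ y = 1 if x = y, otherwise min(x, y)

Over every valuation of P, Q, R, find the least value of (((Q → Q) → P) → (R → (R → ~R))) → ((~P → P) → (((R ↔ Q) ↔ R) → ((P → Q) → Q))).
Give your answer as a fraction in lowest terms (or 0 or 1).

1/6

Take P = 1/6, Q = 1/6, R = 0:
Q → Q = 1/6 → 1/6 = 1
(Q → Q) → P = 1 → 1/6 = 1/6
~R = ~0 = 1
R → ~R = 0 → 1 = 1
R → (R → ~R) = 0 → 1 = 1
((Q → Q) → P) → (R → (R → ~R)) = 1/6 → 1 = 1
~P = ~1/6 = 0
~P → P = 0 → 1/6 = 1
R ↔ Q = 0 ↔ 1/6 = 0
(R ↔ Q) ↔ R = 0 ↔ 0 = 1
P → Q = 1/6 → 1/6 = 1
(P → Q) → Q = 1 → 1/6 = 1/6
((R ↔ Q) ↔ R) → ((P → Q) → Q) = 1 → 1/6 = 1/6
(~P → P) → (((R ↔ Q) ↔ R) → ((P → Q) → Q)) = 1 → 1/6 = 1/6
(((Q → Q) → P) → (R → (R → ~R))) → ((~P → P) → (((R ↔ Q) ↔ R) → ((P → Q) → Q))) = 1 → 1/6 = 1/6
No assignment yields a value below 1/6, so this is the minimum.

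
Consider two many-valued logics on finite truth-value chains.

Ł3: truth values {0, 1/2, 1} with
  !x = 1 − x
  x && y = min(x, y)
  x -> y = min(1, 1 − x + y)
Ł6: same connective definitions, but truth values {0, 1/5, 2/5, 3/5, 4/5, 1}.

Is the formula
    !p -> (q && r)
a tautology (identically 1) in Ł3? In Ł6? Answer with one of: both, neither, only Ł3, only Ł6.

In Ł3: at p = 0, q = 0, r = 0 the value is 0 — not a tautology.
In Ł6: at p = 0, q = 0, r = 0 the value is 0 — not a tautology.

neither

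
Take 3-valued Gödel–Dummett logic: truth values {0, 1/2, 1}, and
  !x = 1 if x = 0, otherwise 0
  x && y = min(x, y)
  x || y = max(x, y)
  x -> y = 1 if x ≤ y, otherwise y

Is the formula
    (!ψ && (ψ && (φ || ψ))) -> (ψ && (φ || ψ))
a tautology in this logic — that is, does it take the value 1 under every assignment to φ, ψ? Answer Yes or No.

Yes

φ = 0, ψ = 0 ↦ 1
φ = 0, ψ = 1/2 ↦ 1
φ = 0, ψ = 1 ↦ 1
φ = 1/2, ψ = 0 ↦ 1
φ = 1/2, ψ = 1/2 ↦ 1
φ = 1/2, ψ = 1 ↦ 1
φ = 1, ψ = 0 ↦ 1
φ = 1, ψ = 1/2 ↦ 1
φ = 1, ψ = 1 ↦ 1
Every assignment gives a value ≥ 1.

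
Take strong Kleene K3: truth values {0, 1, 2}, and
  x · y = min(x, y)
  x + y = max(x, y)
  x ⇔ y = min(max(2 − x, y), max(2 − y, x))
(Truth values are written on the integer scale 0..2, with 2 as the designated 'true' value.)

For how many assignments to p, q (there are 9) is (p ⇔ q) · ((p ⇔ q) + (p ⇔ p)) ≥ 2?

2

p = 0, q = 0 ↦ 2  ≥
p = 0, q = 1 ↦ 1  <
p = 0, q = 2 ↦ 0  <
p = 1, q = 0 ↦ 1  <
p = 1, q = 1 ↦ 1  <
p = 1, q = 2 ↦ 1  <
p = 2, q = 0 ↦ 0  <
p = 2, q = 1 ↦ 1  <
p = 2, q = 2 ↦ 2  ≥
So 2 of the 9 assignments meet the threshold.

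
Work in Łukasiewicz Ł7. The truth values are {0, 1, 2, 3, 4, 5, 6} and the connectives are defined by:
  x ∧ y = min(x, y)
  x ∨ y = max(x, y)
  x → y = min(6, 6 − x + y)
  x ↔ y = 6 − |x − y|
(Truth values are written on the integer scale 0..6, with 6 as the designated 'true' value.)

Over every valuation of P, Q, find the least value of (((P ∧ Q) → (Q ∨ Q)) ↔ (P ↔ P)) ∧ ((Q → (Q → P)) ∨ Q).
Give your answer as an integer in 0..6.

Take P = 0, Q = 4:
P ∧ Q = 0 ∧ 4 = 0
Q ∨ Q = 4 ∨ 4 = 4
(P ∧ Q) → (Q ∨ Q) = 0 → 4 = 6
P ↔ P = 0 ↔ 0 = 6
((P ∧ Q) → (Q ∨ Q)) ↔ (P ↔ P) = 6 ↔ 6 = 6
Q → P = 4 → 0 = 2
Q → (Q → P) = 4 → 2 = 4
(Q → (Q → P)) ∨ Q = 4 ∨ 4 = 4
(((P ∧ Q) → (Q ∨ Q)) ↔ (P ↔ P)) ∧ ((Q → (Q → P)) ∨ Q) = 6 ∧ 4 = 4
No assignment yields a value below 4, so this is the minimum.

4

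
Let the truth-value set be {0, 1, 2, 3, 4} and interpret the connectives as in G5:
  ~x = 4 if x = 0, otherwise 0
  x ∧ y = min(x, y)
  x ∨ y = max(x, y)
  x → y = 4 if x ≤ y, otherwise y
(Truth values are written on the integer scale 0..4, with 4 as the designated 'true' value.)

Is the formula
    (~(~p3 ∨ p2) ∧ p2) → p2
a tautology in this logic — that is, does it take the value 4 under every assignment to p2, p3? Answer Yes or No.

Yes

At p2 = 2, p3 = 0, for instance:
~p3 = ~0 = 4
~p3 ∨ p2 = 4 ∨ 2 = 4
~(~p3 ∨ p2) = ~4 = 0
~(~p3 ∨ p2) ∧ p2 = 0 ∧ 2 = 0
(~(~p3 ∨ p2) ∧ p2) → p2 = 0 → 2 = 4
and checking the remaining 24 assignments likewise gives ≥ 4 in every case.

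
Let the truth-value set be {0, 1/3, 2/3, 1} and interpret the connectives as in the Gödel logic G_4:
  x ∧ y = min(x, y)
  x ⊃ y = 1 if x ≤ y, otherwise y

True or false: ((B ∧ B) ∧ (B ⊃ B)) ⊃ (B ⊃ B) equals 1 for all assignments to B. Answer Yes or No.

B = 0 ↦ 1
B = 1/3 ↦ 1
B = 2/3 ↦ 1
B = 1 ↦ 1
Every assignment gives a value ≥ 1.

Yes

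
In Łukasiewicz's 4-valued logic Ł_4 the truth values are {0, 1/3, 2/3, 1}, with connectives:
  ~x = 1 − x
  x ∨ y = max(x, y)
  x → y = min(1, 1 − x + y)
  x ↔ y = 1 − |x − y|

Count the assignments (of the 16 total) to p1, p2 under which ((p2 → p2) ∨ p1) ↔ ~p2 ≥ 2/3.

8

p1 = 0, p2 = 0 ↦ 1  ≥
p1 = 0, p2 = 1/3 ↦ 2/3  ≥
p1 = 0, p2 = 2/3 ↦ 1/3  <
p1 = 0, p2 = 1 ↦ 0  <
p1 = 1/3, p2 = 0 ↦ 1  ≥
p1 = 1/3, p2 = 1/3 ↦ 2/3  ≥
p1 = 1/3, p2 = 2/3 ↦ 1/3  <
p1 = 1/3, p2 = 1 ↦ 0  <
p1 = 2/3, p2 = 0 ↦ 1  ≥
p1 = 2/3, p2 = 1/3 ↦ 2/3  ≥
p1 = 2/3, p2 = 2/3 ↦ 1/3  <
p1 = 2/3, p2 = 1 ↦ 0  <
p1 = 1, p2 = 0 ↦ 1  ≥
p1 = 1, p2 = 1/3 ↦ 2/3  ≥
p1 = 1, p2 = 2/3 ↦ 1/3  <
p1 = 1, p2 = 1 ↦ 0  <
So 8 of the 16 assignments meet the threshold.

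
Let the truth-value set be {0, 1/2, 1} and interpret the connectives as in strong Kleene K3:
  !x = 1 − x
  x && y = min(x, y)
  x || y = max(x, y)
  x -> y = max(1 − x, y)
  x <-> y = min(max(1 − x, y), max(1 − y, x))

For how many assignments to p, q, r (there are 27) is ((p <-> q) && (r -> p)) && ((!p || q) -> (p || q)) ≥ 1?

3

value 1: 3 assignments (counts)
value 1/2: 14 assignments
value 0: 10 assignments
So 3 of the 27 assignments meet the threshold.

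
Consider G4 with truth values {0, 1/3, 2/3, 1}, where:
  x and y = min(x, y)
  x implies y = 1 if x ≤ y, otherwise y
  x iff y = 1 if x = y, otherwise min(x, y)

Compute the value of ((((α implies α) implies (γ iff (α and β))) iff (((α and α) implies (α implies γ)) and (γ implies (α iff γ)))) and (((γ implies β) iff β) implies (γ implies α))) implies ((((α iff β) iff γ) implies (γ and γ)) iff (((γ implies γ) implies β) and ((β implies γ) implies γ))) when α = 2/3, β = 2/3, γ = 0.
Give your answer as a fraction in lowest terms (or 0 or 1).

α implies α = 2/3 implies 2/3 = 1
α and β = 2/3 and 2/3 = 2/3
γ iff (α and β) = 0 iff 2/3 = 0
(α implies α) implies (γ iff (α and β)) = 1 implies 0 = 0
α and α = 2/3 and 2/3 = 2/3
α implies γ = 2/3 implies 0 = 0
(α and α) implies (α implies γ) = 2/3 implies 0 = 0
α iff γ = 2/3 iff 0 = 0
γ implies (α iff γ) = 0 implies 0 = 1
((α and α) implies (α implies γ)) and (γ implies (α iff γ)) = 0 and 1 = 0
((α implies α) implies (γ iff (α and β))) iff (((α and α) implies (α implies γ)) and (γ implies (α iff γ))) = 0 iff 0 = 1
γ implies β = 0 implies 2/3 = 1
(γ implies β) iff β = 1 iff 2/3 = 2/3
γ implies α = 0 implies 2/3 = 1
((γ implies β) iff β) implies (γ implies α) = 2/3 implies 1 = 1
(((α implies α) implies (γ iff (α and β))) iff (((α and α) implies (α implies γ)) and (γ implies (α iff γ)))) and (((γ implies β) iff β) implies (γ implies α)) = 1 and 1 = 1
α iff β = 2/3 iff 2/3 = 1
(α iff β) iff γ = 1 iff 0 = 0
γ and γ = 0 and 0 = 0
((α iff β) iff γ) implies (γ and γ) = 0 implies 0 = 1
γ implies γ = 0 implies 0 = 1
(γ implies γ) implies β = 1 implies 2/3 = 2/3
β implies γ = 2/3 implies 0 = 0
(β implies γ) implies γ = 0 implies 0 = 1
((γ implies γ) implies β) and ((β implies γ) implies γ) = 2/3 and 1 = 2/3
(((α iff β) iff γ) implies (γ and γ)) iff (((γ implies γ) implies β) and ((β implies γ) implies γ)) = 1 iff 2/3 = 2/3
((((α implies α) implies (γ iff (α and β))) iff (((α and α) implies (α implies γ)) and (γ implies (α iff γ)))) and (((γ implies β) iff β) implies (γ implies α))) implies ((((α iff β) iff γ) implies (γ and γ)) iff (((γ implies γ) implies β) and ((β implies γ) implies γ))) = 1 implies 2/3 = 2/3

2/3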